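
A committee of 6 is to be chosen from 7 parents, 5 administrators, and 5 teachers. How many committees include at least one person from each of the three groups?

Unrestricted: C(17,6) = 12376 ways to pick any 6 of the 17.
Selections missing a whole group: no parents → C(10,6) = 210; no administrators → C(12,6) = 924; no teachers → C(12,6) = 924.
Add back selections omitting two groups (i.e. drawn from a single group): C(7,6) + C(5,6) + C(5,6) = 7.
By inclusion–exclusion: 12376 − 2058 + 7 = 10325.

10325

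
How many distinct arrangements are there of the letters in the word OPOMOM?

Letter multiplicities in OPOMOM: M×2, O×3, P×1.
Dividing 6! = 720 by 3!·2! = 12 for the repeated letters gives 60.

60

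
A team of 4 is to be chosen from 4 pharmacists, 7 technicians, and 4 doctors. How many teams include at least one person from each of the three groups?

With no constraint there are C(15,4) = 1365 possible selections.
Selections missing a whole group: no pharmacists → C(11,4) = 330; no technicians → C(8,4) = 70; no doctors → C(11,4) = 330.
Add back selections omitting two groups (i.e. drawn from a single group): C(4,4) + C(7,4) + C(4,4) = 37.
By inclusion–exclusion: 1365 − 730 + 37 = 672.

672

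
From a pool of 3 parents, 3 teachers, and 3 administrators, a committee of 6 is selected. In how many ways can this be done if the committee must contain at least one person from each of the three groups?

Unrestricted: C(9,6) = 84 ways to pick any 6 of the 9.
Subtract selections that omit an entire group: no parents → C(6,6) = 1; no teachers → C(6,6) = 1; no administrators → C(6,6) = 1.
Add back selections omitting two groups (i.e. drawn from a single group): C(3,6) + C(3,6) + C(3,6) = 0.
By inclusion–exclusion: 84 − 3 + 0 = 81.

81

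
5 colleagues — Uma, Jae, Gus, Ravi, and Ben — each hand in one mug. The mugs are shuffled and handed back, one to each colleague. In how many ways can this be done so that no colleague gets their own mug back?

44

This is the derangement count D_5: permutations of 5 items with no fixed point.
By inclusion–exclusion this is Σ_{j=0}^{5} (−1)^j C(5,j)·(5−j)!.
Computing: 120 − 120 + 60 − 20 + 5 − 1 = 44.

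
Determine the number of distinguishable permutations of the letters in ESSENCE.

420

Letter multiplicities in ESSENCE: C×1, E×3, N×1, S×2.
So there are 7! / (3!·2!) = 420 distinguishable arrangements.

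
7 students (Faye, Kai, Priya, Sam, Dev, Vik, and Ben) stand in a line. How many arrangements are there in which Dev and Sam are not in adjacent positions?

3600

Of the 7! = 5040 arrangements, those with Dev and Sam adjacent number 2 × 6! = 1440 (treat the pair as a block with 2 internal orders).
Complementary counting: 5040 − 1440 = 3600.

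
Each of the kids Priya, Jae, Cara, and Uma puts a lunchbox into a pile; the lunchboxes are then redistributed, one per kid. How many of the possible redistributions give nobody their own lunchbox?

Count assignments avoiding every fixed point. For any j of the 4 kids fixed to their own lunchbox, the other 4−j can be arranged in (4−j)! ways.
By inclusion–exclusion this is Σ_{j=0}^{4} (−1)^j C(4,j)·(4−j)!.
Computing: 24 − 24 + 12 − 4 + 1 = 9.

9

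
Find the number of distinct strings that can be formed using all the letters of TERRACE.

1260

Letter multiplicities in TERRACE: A×1, C×1, E×2, R×2, T×1.
Dividing 7! = 5040 by 2!·2! = 4 for the repeated letters gives 1260.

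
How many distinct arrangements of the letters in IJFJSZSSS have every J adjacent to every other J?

Treat the 2 copies of J as a single block. The multiset to arrange is then {JJ, F, I, S, S, S, S, Z}, 8 items in all.
That gives (8)!/(4!) = 1680 arrangements.

1680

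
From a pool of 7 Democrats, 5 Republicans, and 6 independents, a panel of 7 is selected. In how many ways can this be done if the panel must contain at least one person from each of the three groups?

With no constraint there are C(18,7) = 31824 possible selections.
Subtract selections that omit an entire group: no Democrats → C(11,7) = 330; no Republicans → C(13,7) = 1716; no independents → C(12,7) = 792.
Add back selections omitting two groups (i.e. drawn from a single group): C(7,7) + C(5,7) + C(6,7) = 1.
By inclusion–exclusion: 31824 − 2838 + 1 = 28987.

28987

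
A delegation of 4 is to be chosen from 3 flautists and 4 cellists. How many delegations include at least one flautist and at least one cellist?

34

Total 4-person selections from all 7: C(7,4) = 35.
Selections missing a whole group: no flautists → C(4,4) = 1; no cellists → C(3,4) = 0.
Both groups omitted at once is impossible, so 35 − 1 = 34.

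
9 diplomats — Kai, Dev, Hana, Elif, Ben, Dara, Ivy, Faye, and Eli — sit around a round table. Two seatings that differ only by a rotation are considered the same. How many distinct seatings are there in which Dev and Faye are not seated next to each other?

30240

All circular seatings of 9 people number (8)! = 40320.
Seatings with Dev beside Faye: treat them as a block with 2 internal orders, giving 2 × (7)! = 10080.
Subtracting, 40320 − 10080 = 30240.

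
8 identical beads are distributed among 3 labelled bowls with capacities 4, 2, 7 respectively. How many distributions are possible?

14

Without the upper bounds there are C(10,2) = 45 ways to split 8 among 3 bowls.
Subtract solutions that violate a single cap (substitute x_i' = x_i − (cap_i+1)): x_1 ≥ 5 gives C(5,2) = 10; x_2 ≥ 3 gives C(7,2) = 21; x_3 ≥ 8 gives C(2,2) = 1. Together 32.
Add back pairs where two caps are both exceeded: 1 + 0 + 0 = 1.
By inclusion–exclusion the count is 45 − 32 + 1 = 14.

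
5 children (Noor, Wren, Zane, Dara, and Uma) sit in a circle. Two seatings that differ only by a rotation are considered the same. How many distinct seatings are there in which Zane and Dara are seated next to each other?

Treat {Zane, Dara} as one unit (2 internal orders) and seat the resulting 4 units around the table: (3)! circular arrangements.
So 2 × (3)! = 2 × 6 = 12.

12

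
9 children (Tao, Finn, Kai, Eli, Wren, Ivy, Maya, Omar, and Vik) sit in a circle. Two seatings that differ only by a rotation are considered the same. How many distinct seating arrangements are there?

Fix one person's seat to break rotational symmetry; the remaining 8 people can be arranged in (8)! = 40320 ways.

40320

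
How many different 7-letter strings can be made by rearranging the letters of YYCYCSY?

105

Letter multiplicities in YYCYCSY: C×2, S×1, Y×4.
Dividing 7! = 5040 by 4!·2! = 48 for the repeated letters gives 105.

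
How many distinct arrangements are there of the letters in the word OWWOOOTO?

Letter multiplicities in OWWOOOTO: O×5, T×1, W×2.
The number of distinct arrangements is 8!/(5!·2!) = 40320/240 = 168.

168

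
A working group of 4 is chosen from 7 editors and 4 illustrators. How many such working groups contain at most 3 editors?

295

Split by how many editors are chosen (0 through 3).
Sum: C(7,0)·C(4,4) + C(7,1)·C(4,3) + C(7,2)·C(4,2) + C(7,3)·C(4,1) = 1 + 28 + 126 + 140 = 295.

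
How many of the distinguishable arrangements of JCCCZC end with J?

5

Fix J in the last position and arrange the remaining 5 letters.
Those 5 letters have C appearing 4 times, giving (5)!/(4!) = 5.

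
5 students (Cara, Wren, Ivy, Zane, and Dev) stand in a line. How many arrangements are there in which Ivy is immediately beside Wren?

Place the 3 others and the Ivy-Wren pair as 4 objects in a line; the pair has 2 internal arrangements.
So the count is 2·(4)! = 48.

48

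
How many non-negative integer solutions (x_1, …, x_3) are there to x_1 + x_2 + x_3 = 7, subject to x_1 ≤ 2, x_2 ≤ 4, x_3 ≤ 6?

Without the upper bounds there are C(9,2) = 36 ways to split 7 among 3 variables.
Subtract solutions that violate a single cap (substitute x_i' = x_i − (cap_i+1)): x_1 ≥ 3 gives C(6,2) = 15; x_2 ≥ 5 gives C(4,2) = 6; x_3 ≥ 7 gives C(2,2) = 1. Together 22.
No two caps can be exceeded simultaneously, so the pair terms are all 0.
By inclusion–exclusion the count is 36 − 22 + 0 = 14.

14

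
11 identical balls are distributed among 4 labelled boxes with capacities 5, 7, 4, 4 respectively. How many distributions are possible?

By stars and bars, unrestricted non-negative solutions to x_1+…+x_4 = 11 number C(11+3,3) = 364.
Subtract solutions that violate a single cap (substitute x_i' = x_i − (cap_i+1)): x_1 ≥ 6 gives C(8,3) = 56; x_2 ≥ 8 gives C(6,3) = 20; x_3 ≥ 5 gives C(9,3) = 84; x_4 ≥ 5 gives C(9,3) = 84. Together 244.
Add back pairs where two caps are both exceeded: 0 + 1 + 1 + 0 + 0 + 4 = 6.
By inclusion–exclusion the count is 364 − 244 + 6 = 126.

126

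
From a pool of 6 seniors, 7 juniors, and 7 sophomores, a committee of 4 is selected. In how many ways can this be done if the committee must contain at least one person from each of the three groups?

2499

Unrestricted: C(20,4) = 4845 ways to pick any 4 of the 20.
Subtract selections that omit an entire group: no seniors → C(14,4) = 1001; no juniors → C(13,4) = 715; no sophomores → C(13,4) = 715.
Add back selections omitting two groups (i.e. drawn from a single group): C(6,4) + C(7,4) + C(7,4) = 85.
By inclusion–exclusion: 4845 − 2431 + 85 = 2499.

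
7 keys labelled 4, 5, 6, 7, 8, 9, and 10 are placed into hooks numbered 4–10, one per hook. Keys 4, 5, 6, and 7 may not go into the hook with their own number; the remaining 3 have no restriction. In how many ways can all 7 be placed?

Let Aᵢ (for 4 ≤ i ≤ 7) be the placements that put key i in its forbidden hook. Any j of these fix j positions, leaving (7−j)! ways to fill the rest, and there are C(4,j) ways to pick which j.
By inclusion–exclusion, the number of valid placements is Σ_{j=0}^{4} (−1)^j C(4,j)·(7−j)!.
Computing: 5040 − 2880 + 720 − 96 + 6 = 2790.

2790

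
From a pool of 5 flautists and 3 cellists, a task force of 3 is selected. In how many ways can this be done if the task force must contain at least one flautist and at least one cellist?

45

Total 3-person selections from all 8: C(8,3) = 56.
Subtract selections that omit an entire group: no flautists → C(3,3) = 1; no cellists → C(5,3) = 10.
Both groups omitted at once is impossible, so 56 − 11 = 45.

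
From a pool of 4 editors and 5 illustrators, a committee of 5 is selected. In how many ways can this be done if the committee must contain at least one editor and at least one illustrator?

125

Total 5-person selections from all 9: C(9,5) = 126.
Selections missing a whole group: no editors → C(5,5) = 1; no illustrators → C(4,5) = 0.
Both groups omitted at once is impossible, so 126 − 1 = 125.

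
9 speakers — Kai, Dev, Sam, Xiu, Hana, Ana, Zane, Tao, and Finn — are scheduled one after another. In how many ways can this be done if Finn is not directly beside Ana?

282240

There are 9! = 362880 arrangements in all. If Finn and Ana are adjacent, merging them into one block gives 2·(8)! = 80640 arrangements.
Complementary counting: 362880 − 80640 = 282240.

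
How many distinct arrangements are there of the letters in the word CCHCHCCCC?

36

The 9 letters of CCHCHCCCC have repeats: C appearing 7 times and H appearing twice.
So there are 9! / (7!·2!) = 36 distinguishable arrangements.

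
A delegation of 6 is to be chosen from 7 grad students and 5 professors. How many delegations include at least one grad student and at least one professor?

917

With no constraint there are C(12,6) = 924 possible selections.
Selections missing a whole group: no grad students → C(5,6) = 0; no professors → C(7,6) = 7.
Both groups omitted at once is impossible, so 924 − 7 = 917.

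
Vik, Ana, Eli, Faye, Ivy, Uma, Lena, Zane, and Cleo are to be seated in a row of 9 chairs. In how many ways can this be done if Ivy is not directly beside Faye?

Of the 9! = 362880 arrangements, those with Ivy and Faye adjacent number 2 × 8! = 80640 (treat the pair as a block with 2 internal orders).
So 362880 − 80640 = 282240 arrangements keep them apart.

282240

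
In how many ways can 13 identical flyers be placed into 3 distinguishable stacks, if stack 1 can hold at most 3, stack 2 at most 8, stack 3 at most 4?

6

Without the upper bounds there are C(15,2) = 105 ways to split 13 among 3 stacks.
Subtract solutions that violate a single cap (substitute x_i' = x_i − (cap_i+1)): x_1 ≥ 4 gives C(11,2) = 55; x_2 ≥ 9 gives C(6,2) = 15; x_3 ≥ 5 gives C(10,2) = 45. Together 115.
Add back pairs where two caps are both exceeded: 1 + 15 + 0 = 16.
By inclusion–exclusion the count is 105 − 115 + 16 = 6.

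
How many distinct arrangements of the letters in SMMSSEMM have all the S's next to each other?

Treat the 3 copies of S as a single block. The multiset to arrange is then {SSS, E, M, M, M, M}, 6 items in all.
That gives (6)!/(4!) = 30 arrangements.

30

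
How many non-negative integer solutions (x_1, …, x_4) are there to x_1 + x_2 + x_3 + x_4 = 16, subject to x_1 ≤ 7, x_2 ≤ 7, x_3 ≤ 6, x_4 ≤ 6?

By stars and bars, unrestricted non-negative solutions to x_1+…+x_4 = 16 number C(16+3,3) = 969.
Subtract solutions that violate a single cap (substitute x_i' = x_i − (cap_i+1)): x_1 ≥ 8 gives C(11,3) = 165; x_2 ≥ 8 gives C(11,3) = 165; x_3 ≥ 7 gives C(12,3) = 220; x_4 ≥ 7 gives C(12,3) = 220. Together 770.
Add back pairs where two caps are both exceeded: 1 + 4 + 4 + 4 + 4 + 10 = 27.
By inclusion–exclusion the count is 969 − 770 + 27 = 226.

226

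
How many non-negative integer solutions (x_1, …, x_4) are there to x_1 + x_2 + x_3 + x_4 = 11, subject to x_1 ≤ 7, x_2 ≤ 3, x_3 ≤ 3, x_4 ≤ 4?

60

Ignoring the caps, the number of non-negative solutions to x_1+…+x_4 = 11 is C(14,3) = 364.
Subtract solutions that violate a single cap (substitute x_i' = x_i − (cap_i+1)): x_1 ≥ 8 gives C(6,3) = 20; x_2 ≥ 4 gives C(10,3) = 120; x_3 ≥ 4 gives C(10,3) = 120; x_4 ≥ 5 gives C(9,3) = 84. Together 344.
Add back pairs where two caps are both exceeded: 0 + 0 + 0 + 20 + 10 + 10 = 40.
By inclusion–exclusion the count is 364 − 344 + 40 = 60.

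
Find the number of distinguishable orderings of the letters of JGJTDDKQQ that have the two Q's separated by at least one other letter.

There are 9!/(2!·2!·2!) = 45360 arrangements of JGJTDDKQQ in total.
If the two Q's are adjacent, glue them into one block, leaving 8 items to arrange: (8)!/(2!·2!) = 10080 ways.
Subtracting, 45360 − 10080 = 35280 arrangements keep the Q's apart.

35280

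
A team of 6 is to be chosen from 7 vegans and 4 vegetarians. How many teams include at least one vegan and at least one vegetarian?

Total 6-person selections from all 11: C(11,6) = 462.
Subtract selections that omit an entire group: no vegans → C(4,6) = 0; no vegetarians → C(7,6) = 7.
Both groups omitted at once is impossible, so 462 − 7 = 455.

455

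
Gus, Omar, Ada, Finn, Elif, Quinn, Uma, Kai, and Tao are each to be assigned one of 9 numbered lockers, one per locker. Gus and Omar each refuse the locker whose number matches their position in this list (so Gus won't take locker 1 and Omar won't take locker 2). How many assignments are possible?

287280

Let Aᵢ (for i ∈ {1, 2}) be the placements that put person i in their forbidden locker. Any j of these fix j positions, leaving (9−j)! ways to fill the rest, and there are C(2,j) ways to pick which j.
By inclusion–exclusion, the number of valid placements is Σ_{j=0}^{2} (−1)^j C(2,j)·(9−j)!.
Computing: 362880 − 80640 + 5040 = 287280.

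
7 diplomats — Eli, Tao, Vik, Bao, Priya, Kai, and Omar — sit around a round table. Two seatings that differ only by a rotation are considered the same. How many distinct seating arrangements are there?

720

Around a circle, 7 distinct people have 7!/7 = (6)! = 720 rotationally distinct seatings.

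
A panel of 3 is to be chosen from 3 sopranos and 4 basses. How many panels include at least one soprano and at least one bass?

30

Total 3-person selections from all 7: C(7,3) = 35.
Subtract selections that omit an entire group: no sopranos → C(4,3) = 4; no basses → C(3,3) = 1.
Both groups omitted at once is impossible, so 35 − 5 = 30.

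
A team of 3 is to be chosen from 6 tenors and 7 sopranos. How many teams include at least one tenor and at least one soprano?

231

With no constraint there are C(13,3) = 286 possible selections.
Selections missing a whole group: no tenors → C(7,3) = 35; no sopranos → C(6,3) = 20.
Both groups omitted at once is impossible, so 286 − 55 = 231.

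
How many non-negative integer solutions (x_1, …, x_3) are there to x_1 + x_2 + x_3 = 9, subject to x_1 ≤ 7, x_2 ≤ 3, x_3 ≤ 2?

By stars and bars, unrestricted non-negative solutions to x_1+…+x_3 = 9 number C(9+2,2) = 55.
Subtract solutions that violate a single cap (substitute x_i' = x_i − (cap_i+1)): x_1 ≥ 8 gives C(3,2) = 3; x_2 ≥ 4 gives C(7,2) = 21; x_3 ≥ 3 gives C(8,2) = 28. Together 52.
Add back pairs where two caps are both exceeded: 0 + 0 + 6 = 6.
By inclusion–exclusion the count is 55 − 52 + 6 = 9.

9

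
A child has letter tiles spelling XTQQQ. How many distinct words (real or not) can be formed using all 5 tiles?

Letter multiplicities in XTQQQ: Q×3, T×1, X×1.
So there are 5! / (3!) = 20 distinguishable arrangements.

20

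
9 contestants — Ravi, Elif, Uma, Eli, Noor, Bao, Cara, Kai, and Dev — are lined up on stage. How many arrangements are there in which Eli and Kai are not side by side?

282240

There are 9! = 362880 arrangements in all. If Eli and Kai are adjacent, merging them into one block gives 2·(8)! = 80640 arrangements.
So 362880 − 80640 = 282240 arrangements keep them apart.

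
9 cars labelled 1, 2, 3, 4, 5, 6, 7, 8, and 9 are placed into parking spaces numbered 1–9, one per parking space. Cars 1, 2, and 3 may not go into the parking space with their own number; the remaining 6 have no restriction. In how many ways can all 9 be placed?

256320

Let Aᵢ (for i ∈ {1, 2, 3}) be the placements that put car i in its forbidden parking space. Any j of these fix j positions, leaving (9−j)! ways to fill the rest, and there are C(3,j) ways to pick which j.
By inclusion–exclusion, the number of valid placements is Σ_{j=0}^{3} (−1)^j C(3,j)·(9−j)!.
Computing: 362880 − 120960 + 15120 − 720 = 256320.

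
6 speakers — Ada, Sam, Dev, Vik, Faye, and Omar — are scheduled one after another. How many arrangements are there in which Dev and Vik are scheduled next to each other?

Place the 4 others and the Dev-Vik pair as 5 objects in a line; the pair has 2 internal arrangements.
So the count is 2·(5)! = 240.

240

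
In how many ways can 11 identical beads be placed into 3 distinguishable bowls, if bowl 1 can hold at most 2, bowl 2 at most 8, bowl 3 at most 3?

Without the upper bounds there are C(13,2) = 78 ways to split 11 among 3 bowls.
Subtract solutions that violate a single cap (substitute x_i' = x_i − (cap_i+1)): x_1 ≥ 3 gives C(10,2) = 45; x_2 ≥ 9 gives C(4,2) = 6; x_3 ≥ 4 gives C(9,2) = 36. Together 87.
Add back pairs where two caps are both exceeded: 0 + 15 + 0 = 15.
By inclusion–exclusion the count is 78 − 87 + 15 = 6.

6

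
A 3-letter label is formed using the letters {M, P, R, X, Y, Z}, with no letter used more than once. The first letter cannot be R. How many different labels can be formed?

The first letter has 6−1 = 5 choices (anything except R).
The remaining 2 letters are filled from the other 5 symbols without repetition: 5 × 4 = 20.
Total: 5 × 20 = 100.

100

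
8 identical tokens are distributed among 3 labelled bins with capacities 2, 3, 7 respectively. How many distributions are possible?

11

Ignoring the caps, the number of non-negative solutions to x_1+…+x_3 = 8 is C(10,2) = 45.
Subtract solutions that violate a single cap (substitute x_i' = x_i − (cap_i+1)): x_1 ≥ 3 gives C(7,2) = 21; x_2 ≥ 4 gives C(6,2) = 15; x_3 ≥ 8 gives C(2,2) = 1. Together 37.
Add back pairs where two caps are both exceeded: 3 + 0 + 0 = 3.
By inclusion–exclusion the count is 45 − 37 + 3 = 11.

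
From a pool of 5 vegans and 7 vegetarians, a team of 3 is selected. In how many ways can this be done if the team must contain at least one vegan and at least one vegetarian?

Unrestricted: C(12,3) = 220 ways to pick any 3 of the 12.
Selections missing a whole group: no vegans → C(7,3) = 35; no vegetarians → C(5,3) = 10.
Both groups omitted at once is impossible, so 220 − 45 = 175.

175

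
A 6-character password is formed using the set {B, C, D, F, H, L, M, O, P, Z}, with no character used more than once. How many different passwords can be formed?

151200

With no repetition, fill the 6 characters in order: 10 choices, then 9, down to 5.
10 × 9 × 8 × 7 × 6 × 5 = 151200.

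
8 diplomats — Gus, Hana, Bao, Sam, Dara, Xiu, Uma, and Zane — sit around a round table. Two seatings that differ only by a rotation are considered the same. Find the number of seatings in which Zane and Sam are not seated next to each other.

All circular seatings of 8 people number (7)! = 5040.
Those with Zane next to Sam: fuse the pair into one unit and seat 7 units around a circle — 2·(6)! = 1440.
Subtracting, 5040 − 1440 = 3600.

3600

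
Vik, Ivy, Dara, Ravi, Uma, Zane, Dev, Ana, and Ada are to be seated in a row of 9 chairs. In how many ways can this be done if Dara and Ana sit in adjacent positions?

Treat {Dara, Ana} as a single unit. There are 8 units to order, and the pair itself can be ordered 2 ways.
So the count is 2·(8)! = 80640.

80640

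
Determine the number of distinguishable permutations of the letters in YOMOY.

30

The 5 letters of YOMOY have repeats: O appearing twice and Y appearing twice.
The number of distinct arrangements is 5!/(2!·2!) = 120/4 = 30.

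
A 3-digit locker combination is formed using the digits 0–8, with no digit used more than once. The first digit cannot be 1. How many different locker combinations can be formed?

The first digit has 9−1 = 8 choices (anything except 1).
The remaining 2 digits are filled from the other 8 symbols without repetition: 8 × 7 = 56.
Total: 8 × 56 = 448.

448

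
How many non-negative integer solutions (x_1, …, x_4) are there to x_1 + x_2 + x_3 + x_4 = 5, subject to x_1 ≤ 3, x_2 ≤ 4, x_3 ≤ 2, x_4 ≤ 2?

Without the upper bounds there are C(8,3) = 56 ways to split 5 among 4 variables.
Subtract solutions that violate a single cap (substitute x_i' = x_i − (cap_i+1)): x_1 ≥ 4 gives C(4,3) = 4; x_2 ≥ 5 gives C(3,3) = 1; x_3 ≥ 3 gives C(5,3) = 10; x_4 ≥ 3 gives C(5,3) = 10. Together 25.
No two caps can be exceeded simultaneously, so the pair terms are all 0.
By inclusion–exclusion the count is 56 − 25 + 0 = 31.

31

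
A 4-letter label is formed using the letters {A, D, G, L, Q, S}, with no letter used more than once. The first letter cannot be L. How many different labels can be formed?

300

The first letter has 6−1 = 5 choices (anything except L).
The remaining 3 letters are filled from the other 5 symbols without repetition: 5 × 4 × 3 = 60.
Total: 5 × 60 = 300.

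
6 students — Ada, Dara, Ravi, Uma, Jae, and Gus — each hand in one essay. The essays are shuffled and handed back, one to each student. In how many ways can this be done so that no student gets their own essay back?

265

Count assignments avoiding every fixed point. For any j of the 6 students fixed to their own essay, the other 6−j can be arranged in (6−j)! ways.
By inclusion–exclusion this is Σ_{j=0}^{6} (−1)^j C(6,j)·(6−j)!.
Computing: 720 − 720 + 360 − 120 + 30 − 6 + 1 = 265.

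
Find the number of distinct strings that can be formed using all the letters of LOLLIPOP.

1680

The 8 letters of LOLLIPOP have repeats: L appearing 3 times, O appearing twice, and P appearing twice.
So there are 8! / (3!·2!·2!) = 1680 distinguishable arrangements.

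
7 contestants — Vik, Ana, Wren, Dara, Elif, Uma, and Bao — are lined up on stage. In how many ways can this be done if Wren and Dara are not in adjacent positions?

3600

There are 7! = 5040 arrangements in all. If Wren and Dara are adjacent, merging them into one block gives 2·(6)! = 1440 arrangements.
Complementary counting: 5040 − 1440 = 3600.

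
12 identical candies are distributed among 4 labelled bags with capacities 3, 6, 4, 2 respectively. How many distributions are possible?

19

Without the upper bounds there are C(15,3) = 455 ways to split 12 among 4 bags.
Subtract solutions that violate a single cap (substitute x_i' = x_i − (cap_i+1)): x_1 ≥ 4 gives C(11,3) = 165; x_2 ≥ 7 gives C(8,3) = 56; x_3 ≥ 5 gives C(10,3) = 120; x_4 ≥ 3 gives C(12,3) = 220. Together 561.
Add back pairs where two caps are both exceeded: 4 + 20 + 56 + 1 + 10 + 35 = 126.
Subtract triples: 0 + 0 + 1 + 0 = 1.
By inclusion–exclusion the count is 455 − 561 + 126 − 1 = 19.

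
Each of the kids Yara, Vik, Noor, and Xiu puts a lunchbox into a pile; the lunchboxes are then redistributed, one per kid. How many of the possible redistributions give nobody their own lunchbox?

Let Aᵢ be the assignments in which kid i gets their own lunchbox. We want the size of the complement of A₁∪…∪A_4.
By inclusion–exclusion this is Σ_{j=0}^{4} (−1)^j C(4,j)·(4−j)!.
Computing: 24 − 24 + 12 − 4 + 1 = 9.

9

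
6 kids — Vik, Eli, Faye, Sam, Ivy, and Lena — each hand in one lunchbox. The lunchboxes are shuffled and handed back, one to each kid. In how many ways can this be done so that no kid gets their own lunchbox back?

This is the derangement count D_6: permutations of 6 items with no fixed point.
By inclusion–exclusion this is Σ_{j=0}^{6} (−1)^j C(6,j)·(6−j)!.
Computing: 720 − 720 + 360 − 120 + 30 − 6 + 1 = 265.

265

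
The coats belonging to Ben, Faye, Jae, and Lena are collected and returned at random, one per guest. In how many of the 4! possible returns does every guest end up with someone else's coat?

Count assignments avoiding every fixed point. For any j of the 4 guests fixed to their own coat, the other 4−j can be arranged in (4−j)! ways.
By inclusion–exclusion this is Σ_{j=0}^{4} (−1)^j C(4,j)·(4−j)!.
Computing: 24 − 24 + 12 − 4 + 1 = 9.

9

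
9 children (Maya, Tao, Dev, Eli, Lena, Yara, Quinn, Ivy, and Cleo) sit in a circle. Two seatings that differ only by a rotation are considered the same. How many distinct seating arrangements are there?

Fix one person's seat to break rotational symmetry; the remaining 8 people can be arranged in (8)! = 40320 ways.

40320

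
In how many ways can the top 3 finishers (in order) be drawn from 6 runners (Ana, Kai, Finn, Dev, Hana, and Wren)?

120

There are 6 choices for 1st place, 5 for 2nd, and 4 for 3rd.
That gives 6 × 5 × 4 = 120.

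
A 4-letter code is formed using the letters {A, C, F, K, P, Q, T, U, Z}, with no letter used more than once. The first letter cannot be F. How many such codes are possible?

2688

The first letter has 9−1 = 8 choices (anything except F).
The remaining 3 letters are filled from the other 8 symbols without repetition: 8 × 7 × 6 = 336.
Total: 8 × 336 = 2688.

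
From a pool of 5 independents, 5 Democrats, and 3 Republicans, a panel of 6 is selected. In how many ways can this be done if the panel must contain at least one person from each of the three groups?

With no constraint there are C(13,6) = 1716 possible selections.
Subtract selections that omit an entire group: no independents → C(8,6) = 28; no Democrats → C(8,6) = 28; no Republicans → C(10,6) = 210.
Add back selections omitting two groups (i.e. drawn from a single group): C(5,6) + C(5,6) + C(3,6) = 0.
By inclusion–exclusion: 1716 − 266 + 0 = 1450.

1450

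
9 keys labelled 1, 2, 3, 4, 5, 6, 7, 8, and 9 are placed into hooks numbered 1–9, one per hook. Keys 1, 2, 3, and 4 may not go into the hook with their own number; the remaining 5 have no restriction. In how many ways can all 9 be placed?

229080

Let Aᵢ (for 1 ≤ i ≤ 4) be the placements that put key i in its forbidden hook. Any j of these fix j positions, leaving (9−j)! ways to fill the rest, and there are C(4,j) ways to pick which j.
By inclusion–exclusion, the number of valid placements is Σ_{j=0}^{4} (−1)^j C(4,j)·(9−j)!.
Computing: 362880 − 161280 + 30240 − 2880 + 120 = 229080.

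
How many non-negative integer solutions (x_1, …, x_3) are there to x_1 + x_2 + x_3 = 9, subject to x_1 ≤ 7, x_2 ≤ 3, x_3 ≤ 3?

Ignoring the caps, the number of non-negative solutions to x_1+…+x_3 = 9 is C(11,2) = 55.
Subtract solutions that violate a single cap (substitute x_i' = x_i − (cap_i+1)): x_1 ≥ 8 gives C(3,2) = 3; x_2 ≥ 4 gives C(7,2) = 21; x_3 ≥ 4 gives C(7,2) = 21. Together 45.
Add back pairs where two caps are both exceeded: 0 + 0 + 3 = 3.
By inclusion–exclusion the count is 55 − 45 + 3 = 13.

13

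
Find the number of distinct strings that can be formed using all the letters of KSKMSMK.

KSKMSMK has 7 letters with K appearing 3 times, M appearing twice, and S appearing twice.
So there are 7! / (3!·2!·2!) = 210 distinguishable arrangements.

210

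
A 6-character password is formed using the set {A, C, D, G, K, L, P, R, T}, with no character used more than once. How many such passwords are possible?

60480

Choose and order 6 of the 9 symbols: the first character has 9 options, the next 8, and so on down to 4.
9 × 8 × 7 × 6 × 5 × 4 = 60480.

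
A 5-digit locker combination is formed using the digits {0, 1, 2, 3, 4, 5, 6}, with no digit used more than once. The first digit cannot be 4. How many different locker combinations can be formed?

The first digit has 7−1 = 6 choices (anything except 4).
The remaining 4 digits are filled from the other 6 symbols without repetition: 6 × 5 × 4 × 3 = 360.
Total: 6 × 360 = 2160.

2160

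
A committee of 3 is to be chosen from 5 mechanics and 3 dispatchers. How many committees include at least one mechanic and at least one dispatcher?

45

Total 3-person selections from all 8: C(8,3) = 56.
Subtract selections that omit an entire group: no mechanics → C(3,3) = 1; no dispatchers → C(5,3) = 10.
Both groups omitted at once is impossible, so 56 − 11 = 45.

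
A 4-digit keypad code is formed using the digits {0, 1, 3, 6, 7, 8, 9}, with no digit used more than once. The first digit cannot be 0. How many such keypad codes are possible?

720

The first digit has 7−1 = 6 choices (anything except 0).
The remaining 3 digits are filled from the other 6 symbols without repetition: 6 × 5 × 4 = 120.
Total: 6 × 120 = 720.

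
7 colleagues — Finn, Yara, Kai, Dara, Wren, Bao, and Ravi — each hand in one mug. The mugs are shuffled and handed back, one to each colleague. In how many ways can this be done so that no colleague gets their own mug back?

1854

Let Aᵢ be the assignments in which colleague i gets their own mug. We want the size of the complement of A₁∪…∪A_7.
By inclusion–exclusion this is Σ_{j=0}^{7} (−1)^j C(7,j)·(7−j)!.
Computing: 5040 − 5040 + 2520 − 840 + 210 − 42 + 7 − 1 = 1854.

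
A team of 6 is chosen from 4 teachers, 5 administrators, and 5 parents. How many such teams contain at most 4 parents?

Split by how many parents are chosen (0 through 4).
Sum: C(5,0)·C(9,6) + C(5,1)·C(9,5) + C(5,2)·C(9,4) + C(5,3)·C(9,3) + C(5,4)·C(9,2) = 84 + 630 + 1260 + 840 + 180 = 2994.

2994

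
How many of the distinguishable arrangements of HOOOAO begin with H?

5

Fix H in the first position and arrange the remaining 5 letters.
Those 5 letters have O appearing 4 times, giving (5)!/(4!) = 5.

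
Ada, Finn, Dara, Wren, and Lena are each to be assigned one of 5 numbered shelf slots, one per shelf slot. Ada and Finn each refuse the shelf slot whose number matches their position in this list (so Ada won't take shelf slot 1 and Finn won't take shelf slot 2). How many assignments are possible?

Let Aᵢ (for i ∈ {1, 2}) be the placements that put person i in their forbidden shelf slot. Any j of these fix j positions, leaving (5−j)! ways to fill the rest, and there are C(2,j) ways to pick which j.
By inclusion–exclusion, the number of valid placements is Σ_{j=0}^{2} (−1)^j C(2,j)·(5−j)!.
Computing: 120 − 48 + 6 = 78.

78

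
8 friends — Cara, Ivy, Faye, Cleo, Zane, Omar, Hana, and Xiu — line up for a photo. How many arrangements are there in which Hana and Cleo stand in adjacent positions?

Place the 6 others and the Hana-Cleo pair as 7 objects in a line; the pair has 2 internal arrangements.
That gives 2 × 7! = 2 × 5040 = 10080.

10080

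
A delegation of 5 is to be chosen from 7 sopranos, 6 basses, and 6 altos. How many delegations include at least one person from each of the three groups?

8295

Total 5-person selections from all 19: C(19,5) = 11628.
Subtract selections that omit an entire group: no sopranos → C(12,5) = 792; no basses → C(13,5) = 1287; no altos → C(13,5) = 1287.
Add back selections omitting two groups (i.e. drawn from a single group): C(7,5) + C(6,5) + C(6,5) = 33.
By inclusion–exclusion: 11628 − 3366 + 33 = 8295.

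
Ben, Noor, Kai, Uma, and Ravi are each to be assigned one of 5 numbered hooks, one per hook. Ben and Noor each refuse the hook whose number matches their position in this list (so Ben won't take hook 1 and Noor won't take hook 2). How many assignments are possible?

78

Let Aᵢ (for i ∈ {1, 2}) be the placements that put person i in their forbidden hook. Any j of these fix j positions, leaving (5−j)! ways to fill the rest, and there are C(2,j) ways to pick which j.
By inclusion–exclusion, the number of valid placements is Σ_{j=0}^{2} (−1)^j C(2,j)·(5−j)!.
Computing: 120 − 48 + 6 = 78.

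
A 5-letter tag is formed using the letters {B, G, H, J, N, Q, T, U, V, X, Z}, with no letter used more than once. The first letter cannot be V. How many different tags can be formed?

50400

The first letter has 11−1 = 10 choices (anything except V).
The remaining 4 letters are filled from the other 10 symbols without repetition: 10 × 9 × 8 × 7 = 5040.
Total: 10 × 5040 = 50400.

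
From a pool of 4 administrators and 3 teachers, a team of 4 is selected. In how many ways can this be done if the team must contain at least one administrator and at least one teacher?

34

Unrestricted: C(7,4) = 35 ways to pick any 4 of the 7.
Selections missing a whole group: no administrators → C(3,4) = 0; no teachers → C(4,4) = 1.
Both groups omitted at once is impossible, so 35 − 1 = 34.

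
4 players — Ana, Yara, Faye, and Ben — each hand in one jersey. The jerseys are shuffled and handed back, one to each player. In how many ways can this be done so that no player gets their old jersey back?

Count assignments avoiding every fixed point. For any j of the 4 players fixed to their old jersey, the other 4−j can be arranged in (4−j)! ways.
By inclusion–exclusion this is Σ_{j=0}^{4} (−1)^j C(4,j)·(4−j)!.
Computing: 24 − 24 + 12 − 4 + 1 = 9.

9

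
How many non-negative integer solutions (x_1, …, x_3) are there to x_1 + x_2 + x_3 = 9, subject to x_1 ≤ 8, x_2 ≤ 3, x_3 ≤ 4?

Without the upper bounds there are C(11,2) = 55 ways to split 9 among 3 variables.
Subtract solutions that violate a single cap (substitute x_i' = x_i − (cap_i+1)): x_1 ≥ 9 gives C(2,2) = 1; x_2 ≥ 4 gives C(7,2) = 21; x_3 ≥ 5 gives C(6,2) = 15. Together 37.
Add back pairs where two caps are both exceeded: 0 + 0 + 1 = 1.
By inclusion–exclusion the count is 55 − 37 + 1 = 19.

19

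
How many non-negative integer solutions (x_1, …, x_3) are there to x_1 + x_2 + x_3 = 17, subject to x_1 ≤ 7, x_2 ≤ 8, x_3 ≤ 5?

10

By stars and bars, unrestricted non-negative solutions to x_1+…+x_3 = 17 number C(17+2,2) = 171.
Subtract solutions that violate a single cap (substitute x_i' = x_i − (cap_i+1)): x_1 ≥ 8 gives C(11,2) = 55; x_2 ≥ 9 gives C(10,2) = 45; x_3 ≥ 6 gives C(13,2) = 78. Together 178.
Add back pairs where two caps are both exceeded: 1 + 10 + 6 = 17.
By inclusion–exclusion the count is 171 − 178 + 17 = 10.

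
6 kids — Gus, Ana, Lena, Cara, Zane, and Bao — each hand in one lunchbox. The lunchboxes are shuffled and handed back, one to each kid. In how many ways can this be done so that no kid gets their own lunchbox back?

Count assignments avoiding every fixed point. For any j of the 6 kids fixed to their own lunchbox, the other 6−j can be arranged in (6−j)! ways.
By inclusion–exclusion this is Σ_{j=0}^{6} (−1)^j C(6,j)·(6−j)!.
Computing: 720 − 720 + 360 − 120 + 30 − 6 + 1 = 265.

265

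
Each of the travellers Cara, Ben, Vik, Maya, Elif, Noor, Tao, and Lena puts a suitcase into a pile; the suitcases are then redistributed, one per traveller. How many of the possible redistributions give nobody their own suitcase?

14833

Let Aᵢ be the assignments in which traveller i gets their own suitcase. We want the size of the complement of A₁∪…∪A_8.
By inclusion–exclusion this is Σ_{j=0}^{8} (−1)^j C(8,j)·(8−j)!.
Computing: 40320 − 40320 + 20160 − 6720 + 1680 − 336 + 56 − 8 + 1 = 14833.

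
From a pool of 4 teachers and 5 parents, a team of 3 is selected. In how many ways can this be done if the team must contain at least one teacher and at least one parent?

70

Total 3-person selections from all 9: C(9,3) = 84.
Selections missing a whole group: no teachers → C(5,3) = 10; no parents → C(4,3) = 4.
Both groups omitted at once is impossible, so 84 − 14 = 70.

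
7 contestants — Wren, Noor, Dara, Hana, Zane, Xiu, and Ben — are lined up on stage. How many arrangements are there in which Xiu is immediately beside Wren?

1440

Place the 5 others and the Xiu-Wren pair as 6 objects in a line; the pair has 2 internal arrangements.
That gives 2 × 6! = 2 × 720 = 1440.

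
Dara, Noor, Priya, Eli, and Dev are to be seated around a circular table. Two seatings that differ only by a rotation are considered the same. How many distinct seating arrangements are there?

Seat Dara anywhere (absorbing the rotational symmetry), then permute the other 4: (4)! = 24.

24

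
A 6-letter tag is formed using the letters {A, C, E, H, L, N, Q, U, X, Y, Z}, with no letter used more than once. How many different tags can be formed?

332640

With no repetition, fill the 6 letters in order: 11 choices, then 10, down to 6.
11 × 10 × 9 × 8 × 7 × 6 = 332640.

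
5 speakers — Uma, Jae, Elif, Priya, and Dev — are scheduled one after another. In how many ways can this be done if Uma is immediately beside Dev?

Glue Uma and Dev into one block (2 internal orders), leaving 4 units to arrange in a row.
That gives 2 × 4! = 2 × 24 = 48.

48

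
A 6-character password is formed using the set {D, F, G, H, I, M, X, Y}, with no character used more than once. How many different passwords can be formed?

Choose and order 6 of the 8 symbols: the first character has 8 options, the next 7, and so on down to 3.
8 × 7 × 6 × 5 × 4 × 3 = 20160.

20160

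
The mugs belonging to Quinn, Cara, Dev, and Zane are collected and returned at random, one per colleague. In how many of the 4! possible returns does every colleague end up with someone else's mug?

9

This is the derangement count D_4: permutations of 4 items with no fixed point.
By inclusion–exclusion this is Σ_{j=0}^{4} (−1)^j C(4,j)·(4−j)!.
Computing: 24 − 24 + 12 − 4 + 1 = 9.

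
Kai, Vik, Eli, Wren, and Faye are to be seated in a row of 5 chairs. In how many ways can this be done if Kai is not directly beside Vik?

72

Of the 5! = 120 arrangements, those with Kai and Vik adjacent number 2 × 4! = 48 (treat the pair as a block with 2 internal orders).
So 120 − 48 = 72 arrangements keep them apart.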